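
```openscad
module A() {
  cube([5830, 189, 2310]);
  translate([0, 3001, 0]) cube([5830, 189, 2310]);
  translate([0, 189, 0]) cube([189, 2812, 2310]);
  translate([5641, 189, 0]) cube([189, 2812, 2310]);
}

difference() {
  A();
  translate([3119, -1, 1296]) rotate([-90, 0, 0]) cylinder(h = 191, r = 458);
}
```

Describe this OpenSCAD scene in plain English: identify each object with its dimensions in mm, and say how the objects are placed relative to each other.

A is the wall frame of a small rectangular building: four walls, each 2310 mm tall and 189 mm thick, enclosing a footprint 5830 mm (x) by 3190 mm (y) outside-to-outside, with no floor or roof. The front and back walls (the −y and +y sides) span the full width; the two side walls fit between them.

The house frame has a circular hole of radius 458 mm through its front wall, centred at (x = 3119, z = 1296).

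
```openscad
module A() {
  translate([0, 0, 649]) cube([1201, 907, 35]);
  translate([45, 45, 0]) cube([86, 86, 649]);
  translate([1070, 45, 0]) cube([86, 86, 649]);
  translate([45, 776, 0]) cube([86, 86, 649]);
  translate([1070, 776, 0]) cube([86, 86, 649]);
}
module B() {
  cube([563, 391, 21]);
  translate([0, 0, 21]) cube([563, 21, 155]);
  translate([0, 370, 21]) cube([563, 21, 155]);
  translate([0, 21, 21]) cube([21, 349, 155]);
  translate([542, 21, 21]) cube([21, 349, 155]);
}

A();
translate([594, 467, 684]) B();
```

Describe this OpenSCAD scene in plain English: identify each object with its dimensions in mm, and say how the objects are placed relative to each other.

A is a table: top 1201 mm (x) × 907 mm (y), 35 mm thick, upper face at z = 684 mm, on four 86×86 mm square legs, each inset 45 mm from the nearest pair of top edges, running from z = 0 to the bottom of the top.

B is an open-topped rectangular box: outside dimensions 563×391×176 mm, with a uniform wall and base thickness of 21 mm. The base is a full 563×391 slab on the floor; four walls sit on top of the base. The front and back walls (the −y and +y sides) span the full width; the two side walls fit between them.

The open box is on top of the table.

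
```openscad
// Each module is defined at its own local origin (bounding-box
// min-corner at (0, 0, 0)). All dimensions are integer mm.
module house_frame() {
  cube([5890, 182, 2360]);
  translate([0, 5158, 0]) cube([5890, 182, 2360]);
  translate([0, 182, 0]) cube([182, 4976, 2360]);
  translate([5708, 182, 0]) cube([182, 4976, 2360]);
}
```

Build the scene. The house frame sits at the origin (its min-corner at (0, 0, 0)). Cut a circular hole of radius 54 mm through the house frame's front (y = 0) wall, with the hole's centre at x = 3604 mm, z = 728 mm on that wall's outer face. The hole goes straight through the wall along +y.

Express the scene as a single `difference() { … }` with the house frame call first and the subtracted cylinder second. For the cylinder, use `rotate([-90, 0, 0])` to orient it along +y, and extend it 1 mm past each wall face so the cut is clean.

difference() {
  house_frame();
  translate([3604, -1, 728]) rotate([-90, 0, 0]) cylinder(h = 184, r = 54);
}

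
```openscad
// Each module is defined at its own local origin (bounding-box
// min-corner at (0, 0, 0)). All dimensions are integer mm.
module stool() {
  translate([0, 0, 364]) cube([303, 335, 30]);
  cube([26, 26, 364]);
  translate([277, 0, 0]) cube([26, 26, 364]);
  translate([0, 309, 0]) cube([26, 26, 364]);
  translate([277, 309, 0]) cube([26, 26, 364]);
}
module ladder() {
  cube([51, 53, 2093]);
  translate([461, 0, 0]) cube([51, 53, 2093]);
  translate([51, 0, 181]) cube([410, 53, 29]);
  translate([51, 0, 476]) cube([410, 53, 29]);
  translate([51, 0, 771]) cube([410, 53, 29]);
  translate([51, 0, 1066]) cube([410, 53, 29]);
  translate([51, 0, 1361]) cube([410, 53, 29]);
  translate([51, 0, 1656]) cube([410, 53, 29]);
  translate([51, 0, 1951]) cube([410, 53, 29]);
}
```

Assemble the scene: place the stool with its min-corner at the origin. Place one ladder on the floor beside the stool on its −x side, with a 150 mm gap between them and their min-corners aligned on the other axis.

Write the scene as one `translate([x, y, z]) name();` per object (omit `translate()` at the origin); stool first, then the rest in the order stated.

stool();
translate([-662, 0, 0]) ladder();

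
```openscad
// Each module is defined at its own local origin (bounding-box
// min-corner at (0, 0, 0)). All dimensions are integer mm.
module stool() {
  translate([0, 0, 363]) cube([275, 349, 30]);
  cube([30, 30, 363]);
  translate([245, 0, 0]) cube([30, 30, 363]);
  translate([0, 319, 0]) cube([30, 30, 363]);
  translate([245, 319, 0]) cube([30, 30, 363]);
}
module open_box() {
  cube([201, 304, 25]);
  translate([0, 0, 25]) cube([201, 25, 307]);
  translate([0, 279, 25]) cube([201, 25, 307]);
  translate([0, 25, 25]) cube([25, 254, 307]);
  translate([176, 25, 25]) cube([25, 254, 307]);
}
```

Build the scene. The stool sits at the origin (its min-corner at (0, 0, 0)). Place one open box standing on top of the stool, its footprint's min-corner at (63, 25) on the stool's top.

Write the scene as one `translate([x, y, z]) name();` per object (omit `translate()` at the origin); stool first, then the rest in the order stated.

stool();
translate([63, 25, 393]) open_box();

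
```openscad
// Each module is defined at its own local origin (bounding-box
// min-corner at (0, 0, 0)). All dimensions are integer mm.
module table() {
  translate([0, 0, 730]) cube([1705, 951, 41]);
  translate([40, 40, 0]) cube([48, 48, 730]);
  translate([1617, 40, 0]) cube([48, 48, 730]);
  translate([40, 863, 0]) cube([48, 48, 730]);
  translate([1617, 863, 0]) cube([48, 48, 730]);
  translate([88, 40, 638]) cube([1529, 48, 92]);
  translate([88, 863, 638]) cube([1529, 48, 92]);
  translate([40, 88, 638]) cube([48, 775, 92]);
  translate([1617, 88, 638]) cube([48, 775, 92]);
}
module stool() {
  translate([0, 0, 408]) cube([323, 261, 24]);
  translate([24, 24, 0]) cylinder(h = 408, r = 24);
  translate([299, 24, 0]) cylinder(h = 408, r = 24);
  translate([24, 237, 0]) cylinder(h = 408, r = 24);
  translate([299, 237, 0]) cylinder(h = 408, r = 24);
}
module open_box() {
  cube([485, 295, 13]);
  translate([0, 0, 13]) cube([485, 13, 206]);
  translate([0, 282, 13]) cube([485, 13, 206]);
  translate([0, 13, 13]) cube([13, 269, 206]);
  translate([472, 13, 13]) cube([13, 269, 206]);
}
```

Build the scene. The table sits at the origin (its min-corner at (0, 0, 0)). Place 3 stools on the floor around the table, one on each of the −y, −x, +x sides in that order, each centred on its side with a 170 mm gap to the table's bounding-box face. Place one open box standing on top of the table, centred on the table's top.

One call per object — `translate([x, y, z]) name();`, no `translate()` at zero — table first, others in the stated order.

table();
translate([691, -431, 0]) stool();
translate([-493, 345, 0]) stool();
translate([1875, 345, 0]) stool();
translate([610, 328, 771]) open_box();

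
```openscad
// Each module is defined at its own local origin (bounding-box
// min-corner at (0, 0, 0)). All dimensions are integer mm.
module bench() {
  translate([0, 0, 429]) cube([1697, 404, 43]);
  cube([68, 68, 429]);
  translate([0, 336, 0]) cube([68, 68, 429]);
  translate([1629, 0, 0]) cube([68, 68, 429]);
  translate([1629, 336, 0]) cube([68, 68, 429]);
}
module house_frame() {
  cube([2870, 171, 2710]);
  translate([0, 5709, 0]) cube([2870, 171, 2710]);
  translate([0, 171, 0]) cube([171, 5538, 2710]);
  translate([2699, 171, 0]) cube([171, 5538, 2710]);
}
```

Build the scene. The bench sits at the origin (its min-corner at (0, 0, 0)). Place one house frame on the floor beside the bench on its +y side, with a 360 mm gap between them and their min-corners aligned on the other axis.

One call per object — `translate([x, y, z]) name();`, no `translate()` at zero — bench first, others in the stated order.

bench();
translate([0, 764, 0]) house_frame();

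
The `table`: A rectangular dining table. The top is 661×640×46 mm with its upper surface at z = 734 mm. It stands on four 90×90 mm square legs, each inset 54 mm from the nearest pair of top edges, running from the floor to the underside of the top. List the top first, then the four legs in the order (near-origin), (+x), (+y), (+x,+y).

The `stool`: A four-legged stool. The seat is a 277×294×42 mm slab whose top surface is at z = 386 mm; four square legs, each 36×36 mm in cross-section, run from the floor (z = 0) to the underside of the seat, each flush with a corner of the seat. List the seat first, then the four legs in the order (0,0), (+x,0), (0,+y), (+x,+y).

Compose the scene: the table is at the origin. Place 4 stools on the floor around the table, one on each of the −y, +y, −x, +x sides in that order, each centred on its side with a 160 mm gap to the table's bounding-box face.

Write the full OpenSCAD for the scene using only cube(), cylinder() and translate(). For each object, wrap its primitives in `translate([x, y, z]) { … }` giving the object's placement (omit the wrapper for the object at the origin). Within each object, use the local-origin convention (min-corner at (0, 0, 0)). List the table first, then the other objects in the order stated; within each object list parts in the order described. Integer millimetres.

translate([0, 0, 688]) cube([661, 640, 46]);
translate([54, 54, 0]) cube([90, 90, 688]);
translate([517, 54, 0]) cube([90, 90, 688]);
translate([54, 496, 0]) cube([90, 90, 688]);
translate([517, 496, 0]) cube([90, 90, 688]);
translate([192, -454, 0]) {
  translate([0, 0, 344]) cube([277, 294, 42]);
  cube([36, 36, 344]);
  translate([241, 0, 0]) cube([36, 36, 344]);
  translate([0, 258, 0]) cube([36, 36, 344]);
  translate([241, 258, 0]) cube([36, 36, 344]);
}
translate([192, 800, 0]) {
  translate([0, 0, 344]) cube([277, 294, 42]);
  cube([36, 36, 344]);
  translate([241, 0, 0]) cube([36, 36, 344]);
  translate([0, 258, 0]) cube([36, 36, 344]);
  translate([241, 258, 0]) cube([36, 36, 344]);
}
translate([-437, 173, 0]) {
  translate([0, 0, 344]) cube([277, 294, 42]);
  cube([36, 36, 344]);
  translate([241, 0, 0]) cube([36, 36, 344]);
  translate([0, 258, 0]) cube([36, 36, 344]);
  translate([241, 258, 0]) cube([36, 36, 344]);
}
translate([821, 173, 0]) {
  translate([0, 0, 344]) cube([277, 294, 42]);
  cube([36, 36, 344]);
  translate([241, 0, 0]) cube([36, 36, 344]);
  translate([0, 258, 0]) cube([36, 36, 344]);
  translate([241, 258, 0]) cube([36, 36, 344]);
}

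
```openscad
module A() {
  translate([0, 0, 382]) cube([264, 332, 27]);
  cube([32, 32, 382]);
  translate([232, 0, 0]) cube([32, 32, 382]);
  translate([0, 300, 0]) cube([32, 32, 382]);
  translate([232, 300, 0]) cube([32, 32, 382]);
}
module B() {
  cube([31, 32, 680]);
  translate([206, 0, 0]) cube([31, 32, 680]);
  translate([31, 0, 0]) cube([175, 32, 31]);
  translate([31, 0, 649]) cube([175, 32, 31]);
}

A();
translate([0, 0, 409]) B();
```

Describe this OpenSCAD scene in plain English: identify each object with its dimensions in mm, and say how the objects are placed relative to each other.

A is a simple wooden stool: a rectangular seat 264 mm (x) by 332 mm (y), 27 mm thick, top face at z = 409 mm, on four square legs, each 32×32 mm in cross-section. The legs rest on z = 0, each flush with a corner of the seat.

B is a rectangular picture frame lying in the x–z plane (depth along y). The opening is 175 mm wide (x) by 618 mm tall (z), surrounded by a border 31 mm wide on all four sides. The frame is 32 mm deep and is made of two full-height vertical stiles with two horizontal rails fitted between them.

The picture frame is on top of the stool.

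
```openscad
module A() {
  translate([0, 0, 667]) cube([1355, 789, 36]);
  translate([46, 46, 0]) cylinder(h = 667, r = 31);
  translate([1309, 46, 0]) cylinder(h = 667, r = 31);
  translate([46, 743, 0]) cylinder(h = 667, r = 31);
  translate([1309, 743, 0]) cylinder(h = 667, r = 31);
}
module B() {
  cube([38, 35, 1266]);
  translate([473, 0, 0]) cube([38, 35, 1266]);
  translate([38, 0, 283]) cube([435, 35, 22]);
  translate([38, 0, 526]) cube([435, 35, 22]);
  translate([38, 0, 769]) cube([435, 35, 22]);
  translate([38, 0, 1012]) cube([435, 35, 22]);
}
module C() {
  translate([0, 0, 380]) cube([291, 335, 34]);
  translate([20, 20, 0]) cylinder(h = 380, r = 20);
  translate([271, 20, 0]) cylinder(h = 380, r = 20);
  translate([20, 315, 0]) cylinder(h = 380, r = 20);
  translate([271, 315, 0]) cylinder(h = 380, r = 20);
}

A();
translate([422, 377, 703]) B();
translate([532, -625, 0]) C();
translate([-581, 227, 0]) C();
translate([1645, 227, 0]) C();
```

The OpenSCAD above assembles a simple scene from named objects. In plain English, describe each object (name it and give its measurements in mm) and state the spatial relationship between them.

A is a rectangular dining table. The top is 1355×789×36 mm with its upper surface at z = 703 mm. It stands on four round legs of 62 mm diameter, each leg's bounding box inset 15 mm from the nearest pair of top edges, running from the floor to the underside of the top.

B is a wooden ladder with two side rails of 38×35 mm section and 1266 mm height, set 511 mm apart overall. Between them run 4 rectangular rungs (35 mm deep, 22 mm thick), front faces flush with the rails' −y face. The bottom of the first rung is 283 mm above the floor and each subsequent rung is 243 mm higher than the one below.

C is a four-legged stool. The seat is a 291×335×34 mm slab whose top surface is at z = 414 mm; four round legs, each 40 mm in diameter, run from the floor (z = 0) to the underside of the seat, each leg's axis is inset half a diameter from the nearest pair of seat edges (so the leg's bounding box is flush with the corner).

The ladder is on top of the table, centred. Three stools sit around the table at the −y, −x, +x sides.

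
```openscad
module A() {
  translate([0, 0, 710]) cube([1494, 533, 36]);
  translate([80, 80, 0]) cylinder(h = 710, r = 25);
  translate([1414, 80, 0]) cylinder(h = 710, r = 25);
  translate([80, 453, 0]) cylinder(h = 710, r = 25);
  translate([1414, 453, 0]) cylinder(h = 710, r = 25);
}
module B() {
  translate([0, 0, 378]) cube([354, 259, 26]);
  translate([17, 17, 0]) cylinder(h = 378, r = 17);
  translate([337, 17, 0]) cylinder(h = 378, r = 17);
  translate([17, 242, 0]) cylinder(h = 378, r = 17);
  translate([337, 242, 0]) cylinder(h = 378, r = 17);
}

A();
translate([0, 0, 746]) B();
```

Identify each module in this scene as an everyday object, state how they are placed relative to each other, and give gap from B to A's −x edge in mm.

A is a table. B is a stool. The stool is on top of the table. The gap from the stool to the table's −x edge is 0 mm.

The stool's min-x is at 0; the table's min-x is 0; gap = 0 mm.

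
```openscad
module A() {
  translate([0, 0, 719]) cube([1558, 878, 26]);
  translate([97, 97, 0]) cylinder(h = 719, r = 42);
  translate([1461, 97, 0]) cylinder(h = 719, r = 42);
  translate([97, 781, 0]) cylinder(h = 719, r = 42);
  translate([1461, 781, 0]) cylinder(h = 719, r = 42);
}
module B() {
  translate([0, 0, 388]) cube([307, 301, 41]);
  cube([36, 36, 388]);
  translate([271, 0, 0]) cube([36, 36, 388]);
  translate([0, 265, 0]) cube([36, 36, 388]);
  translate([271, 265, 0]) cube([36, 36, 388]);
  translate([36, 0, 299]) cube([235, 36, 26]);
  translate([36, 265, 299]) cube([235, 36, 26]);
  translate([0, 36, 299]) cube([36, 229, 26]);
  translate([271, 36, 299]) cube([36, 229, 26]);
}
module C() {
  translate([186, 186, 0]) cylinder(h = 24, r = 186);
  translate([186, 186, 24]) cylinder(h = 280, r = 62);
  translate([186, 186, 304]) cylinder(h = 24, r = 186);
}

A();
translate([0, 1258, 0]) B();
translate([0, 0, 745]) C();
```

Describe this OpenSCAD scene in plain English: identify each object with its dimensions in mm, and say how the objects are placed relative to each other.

A is a table: top 1558 mm (x) × 878 mm (y), 26 mm thick, upper face at z = 745 mm, on four round legs of 84 mm diameter, each leg's bounding box inset 55 mm from the nearest pair of top edges, running from z = 0 to the bottom of the top.

B is a simple wooden stool: a rectangular seat 307 mm (x) by 301 mm (y), 41 mm thick, top face at z = 429 mm, on four square legs, each 36×36 mm in cross-section. The legs rest on z = 0, each flush with a corner of the seat. Four stretchers, 36 mm wide and 26 mm tall, connect adjacent legs with their undersides at z = 299 mm, each running between the inner faces of the legs it joins and aligned with the legs' outer faces on the other axis.

C is a spool: two coaxial disc flanges of radius 186 mm and thickness 24 mm, joined by a core cylinder of radius 62 mm and height 280 mm. The lower flange rests on z = 0 and the three cylinders share a vertical axis.

The stool is on the floor beside the table on its +y side. The spool is on top of the table.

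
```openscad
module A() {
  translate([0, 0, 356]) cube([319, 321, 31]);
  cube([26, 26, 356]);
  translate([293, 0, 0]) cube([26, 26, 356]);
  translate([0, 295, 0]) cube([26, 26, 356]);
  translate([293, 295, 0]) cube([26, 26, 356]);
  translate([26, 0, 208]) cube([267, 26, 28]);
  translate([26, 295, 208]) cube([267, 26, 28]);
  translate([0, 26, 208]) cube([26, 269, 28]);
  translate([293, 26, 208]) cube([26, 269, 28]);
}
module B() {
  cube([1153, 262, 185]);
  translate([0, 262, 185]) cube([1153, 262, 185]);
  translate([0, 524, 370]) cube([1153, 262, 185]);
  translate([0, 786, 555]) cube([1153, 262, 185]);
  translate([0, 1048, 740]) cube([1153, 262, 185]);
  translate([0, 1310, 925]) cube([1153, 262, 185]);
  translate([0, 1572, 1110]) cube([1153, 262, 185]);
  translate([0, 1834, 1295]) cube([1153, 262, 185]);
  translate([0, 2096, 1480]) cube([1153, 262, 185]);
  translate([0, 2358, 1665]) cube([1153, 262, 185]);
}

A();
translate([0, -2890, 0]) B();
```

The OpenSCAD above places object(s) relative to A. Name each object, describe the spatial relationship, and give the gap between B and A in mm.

A is a stool. B is a staircase. The staircase is on the floor beside the stool on its −y side. The gap between the staircase and the stool is 270 mm.

The staircase's nearest face is 270 mm from the stool's −y face.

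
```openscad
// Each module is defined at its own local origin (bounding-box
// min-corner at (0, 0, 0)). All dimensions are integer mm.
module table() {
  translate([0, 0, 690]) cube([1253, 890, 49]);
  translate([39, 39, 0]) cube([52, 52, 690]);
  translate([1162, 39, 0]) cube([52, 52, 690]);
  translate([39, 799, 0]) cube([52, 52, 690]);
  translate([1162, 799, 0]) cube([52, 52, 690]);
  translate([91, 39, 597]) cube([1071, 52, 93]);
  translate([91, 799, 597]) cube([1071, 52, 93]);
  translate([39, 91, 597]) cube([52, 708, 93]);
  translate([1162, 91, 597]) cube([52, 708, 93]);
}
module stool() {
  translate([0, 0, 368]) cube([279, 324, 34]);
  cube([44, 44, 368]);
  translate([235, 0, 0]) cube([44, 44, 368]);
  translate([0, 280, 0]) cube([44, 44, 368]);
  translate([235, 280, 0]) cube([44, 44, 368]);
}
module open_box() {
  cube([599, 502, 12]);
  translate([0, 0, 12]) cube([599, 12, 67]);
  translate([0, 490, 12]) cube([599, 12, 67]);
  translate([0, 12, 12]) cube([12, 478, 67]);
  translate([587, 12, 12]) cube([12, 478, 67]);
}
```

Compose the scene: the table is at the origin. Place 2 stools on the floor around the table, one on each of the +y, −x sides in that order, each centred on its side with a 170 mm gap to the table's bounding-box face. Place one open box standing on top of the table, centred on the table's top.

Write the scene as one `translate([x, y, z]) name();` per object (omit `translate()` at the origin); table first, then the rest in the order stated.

table();
translate([487, 1060, 0]) stool();
translate([-449, 283, 0]) stool();
translate([327, 194, 739]) open_box();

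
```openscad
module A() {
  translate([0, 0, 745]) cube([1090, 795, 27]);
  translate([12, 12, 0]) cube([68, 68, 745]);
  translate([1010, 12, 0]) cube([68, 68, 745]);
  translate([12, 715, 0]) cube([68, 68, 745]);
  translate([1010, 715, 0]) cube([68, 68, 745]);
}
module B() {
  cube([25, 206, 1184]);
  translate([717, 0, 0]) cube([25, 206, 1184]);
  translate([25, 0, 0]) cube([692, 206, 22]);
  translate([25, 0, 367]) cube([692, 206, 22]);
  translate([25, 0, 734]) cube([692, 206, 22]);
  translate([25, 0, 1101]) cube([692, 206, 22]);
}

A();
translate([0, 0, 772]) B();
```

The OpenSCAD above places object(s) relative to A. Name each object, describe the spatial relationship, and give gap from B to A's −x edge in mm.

A is a table. B is a bookshelf. The bookshelf is on top of the table. The gap from the bookshelf to the table's −x edge is 0 mm.

The bookshelf's min-x is at 0; the table's min-x is 0; gap = 0 mm.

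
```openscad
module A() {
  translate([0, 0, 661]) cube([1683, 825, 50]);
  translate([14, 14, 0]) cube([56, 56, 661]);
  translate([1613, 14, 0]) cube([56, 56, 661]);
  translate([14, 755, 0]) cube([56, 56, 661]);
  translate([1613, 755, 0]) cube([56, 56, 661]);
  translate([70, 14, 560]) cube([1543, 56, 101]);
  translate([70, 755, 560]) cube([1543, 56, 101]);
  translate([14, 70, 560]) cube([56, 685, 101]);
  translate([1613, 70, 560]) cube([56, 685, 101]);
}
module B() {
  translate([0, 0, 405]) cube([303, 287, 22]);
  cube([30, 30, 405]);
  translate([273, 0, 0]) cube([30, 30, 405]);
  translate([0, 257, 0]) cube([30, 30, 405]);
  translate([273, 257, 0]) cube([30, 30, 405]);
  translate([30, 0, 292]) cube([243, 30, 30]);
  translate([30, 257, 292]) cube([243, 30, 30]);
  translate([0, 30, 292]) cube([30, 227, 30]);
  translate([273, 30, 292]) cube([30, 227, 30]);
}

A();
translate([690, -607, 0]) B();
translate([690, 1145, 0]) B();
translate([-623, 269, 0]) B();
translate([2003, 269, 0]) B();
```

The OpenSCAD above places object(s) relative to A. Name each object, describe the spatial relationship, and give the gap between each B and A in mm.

Each stool's nearest face is 320 mm from the table's bounding box.

A is a table. B is a stool. Four stools sit around the table at the −y, +y, −x, +x sides. The gap between each stool and the table is 320 mm.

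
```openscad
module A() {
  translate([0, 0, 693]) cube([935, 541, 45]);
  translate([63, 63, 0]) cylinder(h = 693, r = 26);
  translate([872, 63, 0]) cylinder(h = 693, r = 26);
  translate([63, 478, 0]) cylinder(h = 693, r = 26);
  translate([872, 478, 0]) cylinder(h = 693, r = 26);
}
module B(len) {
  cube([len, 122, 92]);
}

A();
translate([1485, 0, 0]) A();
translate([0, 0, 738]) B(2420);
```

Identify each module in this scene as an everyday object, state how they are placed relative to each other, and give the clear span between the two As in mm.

A is a table. B is a beam. A beam spans the tops of two tables. The clear span between the two tables is 550 mm.

Second table starts at x = 1485; first ends at x = 935; clear span = 1485 − 935 = 550 mm.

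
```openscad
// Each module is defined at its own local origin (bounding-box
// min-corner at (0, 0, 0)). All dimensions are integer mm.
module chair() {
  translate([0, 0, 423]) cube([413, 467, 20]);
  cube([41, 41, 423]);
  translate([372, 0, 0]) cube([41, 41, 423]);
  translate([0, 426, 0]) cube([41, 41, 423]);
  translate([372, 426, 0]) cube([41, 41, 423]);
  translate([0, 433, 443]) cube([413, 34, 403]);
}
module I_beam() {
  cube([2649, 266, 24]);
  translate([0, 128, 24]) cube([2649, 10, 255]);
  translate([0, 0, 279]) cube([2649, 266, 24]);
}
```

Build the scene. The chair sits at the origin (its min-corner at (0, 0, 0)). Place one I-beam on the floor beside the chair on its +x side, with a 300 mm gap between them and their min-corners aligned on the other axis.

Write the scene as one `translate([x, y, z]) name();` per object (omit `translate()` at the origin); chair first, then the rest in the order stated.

chair();
translate([713, 0, 0]) I_beam();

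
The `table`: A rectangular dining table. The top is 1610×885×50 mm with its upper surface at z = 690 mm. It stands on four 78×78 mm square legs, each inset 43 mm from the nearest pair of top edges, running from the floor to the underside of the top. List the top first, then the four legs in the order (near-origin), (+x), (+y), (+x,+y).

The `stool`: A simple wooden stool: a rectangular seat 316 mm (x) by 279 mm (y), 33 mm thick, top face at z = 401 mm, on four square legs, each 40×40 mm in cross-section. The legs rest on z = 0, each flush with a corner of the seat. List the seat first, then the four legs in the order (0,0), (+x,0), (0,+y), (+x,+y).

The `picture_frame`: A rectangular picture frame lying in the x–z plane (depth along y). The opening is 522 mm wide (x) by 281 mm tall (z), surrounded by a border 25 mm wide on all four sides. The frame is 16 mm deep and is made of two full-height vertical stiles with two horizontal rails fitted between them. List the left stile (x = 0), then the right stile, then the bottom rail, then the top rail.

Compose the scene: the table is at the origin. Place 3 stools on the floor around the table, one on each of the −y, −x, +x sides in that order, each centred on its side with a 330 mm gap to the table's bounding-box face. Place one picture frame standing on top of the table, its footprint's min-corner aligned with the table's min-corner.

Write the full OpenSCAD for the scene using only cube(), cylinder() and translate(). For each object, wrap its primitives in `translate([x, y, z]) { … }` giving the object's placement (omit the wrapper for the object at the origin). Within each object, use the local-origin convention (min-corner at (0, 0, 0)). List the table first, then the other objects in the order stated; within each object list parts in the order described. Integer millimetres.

translate([0, 0, 640]) cube([1610, 885, 50]);
translate([43, 43, 0]) cube([78, 78, 640]);
translate([1489, 43, 0]) cube([78, 78, 640]);
translate([43, 764, 0]) cube([78, 78, 640]);
translate([1489, 764, 0]) cube([78, 78, 640]);
translate([647, -609, 0]) {
  translate([0, 0, 368]) cube([316, 279, 33]);
  cube([40, 40, 368]);
  translate([276, 0, 0]) cube([40, 40, 368]);
  translate([0, 239, 0]) cube([40, 40, 368]);
  translate([276, 239, 0]) cube([40, 40, 368]);
}
translate([-646, 303, 0]) {
  translate([0, 0, 368]) cube([316, 279, 33]);
  cube([40, 40, 368]);
  translate([276, 0, 0]) cube([40, 40, 368]);
  translate([0, 239, 0]) cube([40, 40, 368]);
  translate([276, 239, 0]) cube([40, 40, 368]);
}
translate([1940, 303, 0]) {
  translate([0, 0, 368]) cube([316, 279, 33]);
  cube([40, 40, 368]);
  translate([276, 0, 0]) cube([40, 40, 368]);
  translate([0, 239, 0]) cube([40, 40, 368]);
  translate([276, 239, 0]) cube([40, 40, 368]);
}
translate([0, 0, 690]) {
  cube([25, 16, 331]);
  translate([547, 0, 0]) cube([25, 16, 331]);
  translate([25, 0, 0]) cube([522, 16, 25]);
  translate([25, 0, 306]) cube([522, 16, 25]);
}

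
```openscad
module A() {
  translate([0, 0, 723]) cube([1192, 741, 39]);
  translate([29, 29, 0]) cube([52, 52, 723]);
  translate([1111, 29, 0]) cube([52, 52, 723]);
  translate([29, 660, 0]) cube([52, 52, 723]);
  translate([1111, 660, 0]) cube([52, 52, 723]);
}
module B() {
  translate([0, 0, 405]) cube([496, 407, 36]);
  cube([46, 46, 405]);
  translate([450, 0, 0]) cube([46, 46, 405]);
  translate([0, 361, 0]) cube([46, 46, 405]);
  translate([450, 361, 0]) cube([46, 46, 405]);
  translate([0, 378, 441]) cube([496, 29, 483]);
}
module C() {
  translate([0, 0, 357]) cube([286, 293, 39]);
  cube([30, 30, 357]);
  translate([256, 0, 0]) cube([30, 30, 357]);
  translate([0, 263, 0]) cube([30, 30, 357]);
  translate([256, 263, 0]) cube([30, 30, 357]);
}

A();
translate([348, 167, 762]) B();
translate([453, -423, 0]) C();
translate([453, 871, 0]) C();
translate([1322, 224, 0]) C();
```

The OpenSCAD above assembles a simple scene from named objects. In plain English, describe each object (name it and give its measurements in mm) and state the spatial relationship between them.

A is a table: top 1192 mm (x) × 741 mm (y), 39 mm thick, upper face at z = 762 mm, on four 52×52 mm square legs, each inset 29 mm from the nearest pair of top edges, running from z = 0 to the bottom of the top.

B is a chair: 496×407 mm seat, 36 mm thick, top at z = 441 mm, on four 46 mm square corner legs flush with the seat edges. A 29 mm thick backrest slab spans the full seat width, extending 483 mm above the seat top, its back face flush with the seat's +y edge.

C is a simple wooden stool: a rectangular seat 286 mm (x) by 293 mm (y), 39 mm thick, top face at z = 396 mm, on four square legs, each 30×30 mm in cross-section. The legs rest on z = 0, each flush with a corner of the seat.

The chair is on top of the table, centred. Three stools sit around the table at the −y, +y, +x sides.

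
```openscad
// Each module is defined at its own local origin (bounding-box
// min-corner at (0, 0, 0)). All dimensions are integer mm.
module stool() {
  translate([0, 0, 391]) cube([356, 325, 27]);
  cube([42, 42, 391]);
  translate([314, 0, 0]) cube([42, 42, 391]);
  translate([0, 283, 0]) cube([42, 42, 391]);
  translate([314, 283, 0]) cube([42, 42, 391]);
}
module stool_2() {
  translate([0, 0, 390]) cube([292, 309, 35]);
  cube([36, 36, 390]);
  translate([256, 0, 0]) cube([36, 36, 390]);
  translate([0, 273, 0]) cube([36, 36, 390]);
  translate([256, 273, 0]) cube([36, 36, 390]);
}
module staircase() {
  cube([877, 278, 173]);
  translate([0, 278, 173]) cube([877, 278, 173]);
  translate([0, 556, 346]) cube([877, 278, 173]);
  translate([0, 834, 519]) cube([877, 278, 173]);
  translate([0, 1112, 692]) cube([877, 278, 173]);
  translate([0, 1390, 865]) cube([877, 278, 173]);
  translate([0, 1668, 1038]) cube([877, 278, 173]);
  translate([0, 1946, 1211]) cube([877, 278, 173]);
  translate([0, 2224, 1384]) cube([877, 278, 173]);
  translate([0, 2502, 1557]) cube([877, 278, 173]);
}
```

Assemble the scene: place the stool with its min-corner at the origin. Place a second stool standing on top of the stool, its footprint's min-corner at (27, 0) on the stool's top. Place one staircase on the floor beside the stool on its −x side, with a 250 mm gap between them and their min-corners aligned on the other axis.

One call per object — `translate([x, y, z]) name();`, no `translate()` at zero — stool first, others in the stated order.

stool();
translate([27, 0, 418]) stool_2();
translate([-1127, 0, 0]) staircase();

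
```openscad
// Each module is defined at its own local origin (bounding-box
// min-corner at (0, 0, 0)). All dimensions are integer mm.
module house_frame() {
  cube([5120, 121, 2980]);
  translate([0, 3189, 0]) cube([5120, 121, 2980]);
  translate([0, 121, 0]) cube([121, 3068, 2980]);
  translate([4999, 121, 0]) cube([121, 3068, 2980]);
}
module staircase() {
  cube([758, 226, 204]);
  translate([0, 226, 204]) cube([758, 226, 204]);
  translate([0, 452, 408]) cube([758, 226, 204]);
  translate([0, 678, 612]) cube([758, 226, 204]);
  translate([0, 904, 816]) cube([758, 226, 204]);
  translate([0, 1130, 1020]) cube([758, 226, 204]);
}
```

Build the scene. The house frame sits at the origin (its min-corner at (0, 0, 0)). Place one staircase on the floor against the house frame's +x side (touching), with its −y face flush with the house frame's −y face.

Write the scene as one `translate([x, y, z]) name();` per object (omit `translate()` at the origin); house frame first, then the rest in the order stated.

house_frame();
translate([5120, 0, 0]) staircase();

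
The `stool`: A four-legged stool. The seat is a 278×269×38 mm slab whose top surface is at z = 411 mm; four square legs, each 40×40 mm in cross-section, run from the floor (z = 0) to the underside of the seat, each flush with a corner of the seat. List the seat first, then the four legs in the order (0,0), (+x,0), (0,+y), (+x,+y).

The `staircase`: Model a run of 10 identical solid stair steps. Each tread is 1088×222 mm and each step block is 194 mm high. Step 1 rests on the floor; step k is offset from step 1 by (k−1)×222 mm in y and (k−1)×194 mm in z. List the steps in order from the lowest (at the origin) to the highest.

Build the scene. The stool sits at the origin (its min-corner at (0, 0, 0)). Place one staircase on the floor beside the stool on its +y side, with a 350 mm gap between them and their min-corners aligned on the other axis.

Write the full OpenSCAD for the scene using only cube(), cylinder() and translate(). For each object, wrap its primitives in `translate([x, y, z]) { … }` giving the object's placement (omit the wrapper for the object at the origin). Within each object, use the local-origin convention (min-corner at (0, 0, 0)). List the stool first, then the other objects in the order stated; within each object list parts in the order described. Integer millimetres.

translate([0, 0, 373]) cube([278, 269, 38]);
cube([40, 40, 373]);
translate([238, 0, 0]) cube([40, 40, 373]);
translate([0, 229, 0]) cube([40, 40, 373]);
translate([238, 229, 0]) cube([40, 40, 373]);
translate([0, 619, 0]) {
  cube([1088, 222, 194]);
  translate([0, 222, 194]) cube([1088, 222, 194]);
  translate([0, 444, 388]) cube([1088, 222, 194]);
  translate([0, 666, 582]) cube([1088, 222, 194]);
  translate([0, 888, 776]) cube([1088, 222, 194]);
  translate([0, 1110, 970]) cube([1088, 222, 194]);
  translate([0, 1332, 1164]) cube([1088, 222, 194]);
  translate([0, 1554, 1358]) cube([1088, 222, 194]);
  translate([0, 1776, 1552]) cube([1088, 222, 194]);
  translate([0, 1998, 1746]) cube([1088, 222, 194]);
}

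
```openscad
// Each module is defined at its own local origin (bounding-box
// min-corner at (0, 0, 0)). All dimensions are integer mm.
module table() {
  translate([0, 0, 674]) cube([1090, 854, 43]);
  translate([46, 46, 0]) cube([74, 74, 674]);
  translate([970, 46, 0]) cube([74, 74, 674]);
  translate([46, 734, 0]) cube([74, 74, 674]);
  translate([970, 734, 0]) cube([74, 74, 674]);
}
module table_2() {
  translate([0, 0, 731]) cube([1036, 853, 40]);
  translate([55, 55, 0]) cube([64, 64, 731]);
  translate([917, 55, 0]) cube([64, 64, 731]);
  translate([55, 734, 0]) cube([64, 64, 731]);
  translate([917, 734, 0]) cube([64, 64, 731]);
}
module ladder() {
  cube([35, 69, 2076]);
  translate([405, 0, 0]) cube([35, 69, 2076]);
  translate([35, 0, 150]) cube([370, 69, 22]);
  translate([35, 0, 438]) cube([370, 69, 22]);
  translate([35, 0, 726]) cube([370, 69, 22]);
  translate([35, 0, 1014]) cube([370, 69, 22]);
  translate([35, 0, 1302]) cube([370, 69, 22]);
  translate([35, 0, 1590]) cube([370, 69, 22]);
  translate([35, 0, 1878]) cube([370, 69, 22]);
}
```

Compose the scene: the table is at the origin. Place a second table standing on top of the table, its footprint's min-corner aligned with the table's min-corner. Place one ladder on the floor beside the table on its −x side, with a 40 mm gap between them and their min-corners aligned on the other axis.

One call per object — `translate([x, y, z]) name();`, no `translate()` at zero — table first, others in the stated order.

table();
translate([0, 0, 717]) table_2();
translate([-480, 0, 0]) ladder();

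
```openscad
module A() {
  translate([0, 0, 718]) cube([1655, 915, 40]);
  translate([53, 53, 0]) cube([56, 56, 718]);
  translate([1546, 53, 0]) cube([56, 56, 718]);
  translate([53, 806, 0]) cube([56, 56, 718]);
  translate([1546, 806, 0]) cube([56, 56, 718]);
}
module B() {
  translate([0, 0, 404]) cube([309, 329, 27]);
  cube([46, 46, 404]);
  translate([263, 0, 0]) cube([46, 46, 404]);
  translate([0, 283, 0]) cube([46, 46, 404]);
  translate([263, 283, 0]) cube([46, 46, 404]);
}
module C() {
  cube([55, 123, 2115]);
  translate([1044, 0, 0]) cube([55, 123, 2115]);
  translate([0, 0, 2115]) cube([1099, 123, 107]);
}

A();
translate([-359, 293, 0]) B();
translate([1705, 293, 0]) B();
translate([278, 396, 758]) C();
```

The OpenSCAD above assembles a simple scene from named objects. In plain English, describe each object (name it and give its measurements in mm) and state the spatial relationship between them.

A is a table with a 1655×915 mm rectangular top, 40 mm thick, top surface at z = 758 mm, supported by four 56×56 mm square legs, each inset 53 mm from the nearest pair of top edges, running from the floor.

B is a simple wooden stool: a rectangular seat 309 mm (x) by 329 mm (y), 27 mm thick, top face at z = 431 mm, on four square legs, each 46×46 mm in cross-section. The legs rest on z = 0, each flush with a corner of the seat.

C is a rectangular door frame: two vertical jambs of 55×123 mm section, 2115 mm tall, with a clear opening 989 mm wide between their inner faces. A header 107 mm tall and 123 mm deep lies on top of the jambs and spans the full outside width.

Two stools sit around the table at the −x, +x sides. The door frame is on top of the table, centred.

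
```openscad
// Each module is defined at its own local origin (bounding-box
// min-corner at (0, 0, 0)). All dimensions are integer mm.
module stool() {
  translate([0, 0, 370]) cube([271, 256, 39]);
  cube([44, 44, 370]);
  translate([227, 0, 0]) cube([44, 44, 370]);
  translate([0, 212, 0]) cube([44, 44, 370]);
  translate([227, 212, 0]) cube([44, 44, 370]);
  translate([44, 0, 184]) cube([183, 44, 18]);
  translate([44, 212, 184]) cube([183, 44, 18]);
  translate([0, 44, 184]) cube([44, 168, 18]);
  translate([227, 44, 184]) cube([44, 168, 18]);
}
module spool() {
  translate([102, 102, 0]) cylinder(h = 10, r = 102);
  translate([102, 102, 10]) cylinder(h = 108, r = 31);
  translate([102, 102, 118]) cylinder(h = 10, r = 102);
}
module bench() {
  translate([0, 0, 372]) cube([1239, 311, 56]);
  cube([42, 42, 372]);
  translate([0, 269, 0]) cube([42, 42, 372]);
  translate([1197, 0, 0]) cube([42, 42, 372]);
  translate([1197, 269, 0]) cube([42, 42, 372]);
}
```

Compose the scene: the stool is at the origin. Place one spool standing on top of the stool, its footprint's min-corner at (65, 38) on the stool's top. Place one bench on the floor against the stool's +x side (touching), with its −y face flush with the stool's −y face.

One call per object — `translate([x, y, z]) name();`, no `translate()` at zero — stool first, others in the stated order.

stool();
translate([65, 38, 409]) spool();
translate([271, 0, 0]) bench();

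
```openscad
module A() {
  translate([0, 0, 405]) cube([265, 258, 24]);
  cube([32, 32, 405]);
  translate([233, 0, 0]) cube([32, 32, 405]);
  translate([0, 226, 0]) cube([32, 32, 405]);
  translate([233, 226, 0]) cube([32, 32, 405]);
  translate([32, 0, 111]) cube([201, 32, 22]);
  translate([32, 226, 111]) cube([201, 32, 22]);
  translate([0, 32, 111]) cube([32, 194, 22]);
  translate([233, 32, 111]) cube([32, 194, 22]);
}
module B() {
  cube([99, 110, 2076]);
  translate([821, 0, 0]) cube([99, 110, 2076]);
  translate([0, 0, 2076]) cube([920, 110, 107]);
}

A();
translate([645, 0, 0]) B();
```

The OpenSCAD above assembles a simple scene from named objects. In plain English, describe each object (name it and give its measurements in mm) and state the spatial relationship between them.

A is a four-legged stool. The seat is a 265×258×24 mm slab whose top surface is at z = 429 mm; four square legs, each 32×32 mm in cross-section, run from the floor (z = 0) to the underside of the seat, each flush with a corner of the seat. Four stretchers, 32 mm wide and 22 mm tall, connect adjacent legs with their undersides at z = 111 mm, each running between the inner faces of the legs it joins and aligned with the legs' outer faces on the other axis.

B is a door frame. The clear opening is 722 mm wide and 2076 mm high. Two 99 mm wide jambs, 110 mm deep, stand either side of the opening from the floor to the top of the opening. A 107 mm thick head sits across the top of both jambs, spanning the full outside width of the frame.

The door frame is on the floor beside the stool on its +x side.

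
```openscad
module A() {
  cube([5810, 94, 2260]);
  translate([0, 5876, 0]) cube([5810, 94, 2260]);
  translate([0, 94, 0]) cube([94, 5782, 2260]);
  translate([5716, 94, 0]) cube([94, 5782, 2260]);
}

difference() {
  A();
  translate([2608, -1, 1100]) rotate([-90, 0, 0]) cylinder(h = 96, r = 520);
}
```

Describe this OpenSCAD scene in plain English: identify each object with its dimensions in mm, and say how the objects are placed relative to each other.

A is the wall frame of a small rectangular building: four walls, each 2260 mm tall and 94 mm thick, enclosing a footprint 5810 mm (x) by 5970 mm (y) outside-to-outside, with no floor or roof. The front and back walls (the −y and +y sides) span the full width; the two side walls fit between them.

The house frame has a circular hole of radius 520 mm through its front wall, centred at (x = 2608, z = 1100).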